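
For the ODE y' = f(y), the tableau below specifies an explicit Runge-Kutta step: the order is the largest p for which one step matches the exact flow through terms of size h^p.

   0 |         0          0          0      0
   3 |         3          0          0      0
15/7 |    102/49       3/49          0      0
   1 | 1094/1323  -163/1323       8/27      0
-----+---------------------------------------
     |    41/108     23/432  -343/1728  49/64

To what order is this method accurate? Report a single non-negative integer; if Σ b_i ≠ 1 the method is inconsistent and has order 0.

4

b = (41/108, 23/432, -343/1728, 49/64)
c = (0, 3, 15/7, 1)
Ac = (0, 0, 9/49, 13/49)
Σ b_i: 41/108·1 + 23/432·1 + (-343/1728)·1 + 49/64·1 = 1 ✓
b·c: 23/432·3 + (-343/1728)·15/7 + 49/64·1 = 1/2 ✓
b·c²: 23/432·9 + (-343/1728)·225/49 + 49/64·1 = 1/3 ✓
b·Ac: (-343/1728)·9/49 + 49/64·13/49 = 1/6 ✓
b·c³: 23/432·27 + (-343/1728)·3375/343 + 49/64·1 = 1/4 ✓
b·(c∘Ac): (-343/1728)·135/343 + 49/64·13/49 = 1/8 ✓
b·Ac²: (-343/1728)·27/49 + 49/64·37/147 = 1/12 ✓
b·A²c: 49/64·8/147 = 1/24 ✓; 4 stages ⇒ order 4.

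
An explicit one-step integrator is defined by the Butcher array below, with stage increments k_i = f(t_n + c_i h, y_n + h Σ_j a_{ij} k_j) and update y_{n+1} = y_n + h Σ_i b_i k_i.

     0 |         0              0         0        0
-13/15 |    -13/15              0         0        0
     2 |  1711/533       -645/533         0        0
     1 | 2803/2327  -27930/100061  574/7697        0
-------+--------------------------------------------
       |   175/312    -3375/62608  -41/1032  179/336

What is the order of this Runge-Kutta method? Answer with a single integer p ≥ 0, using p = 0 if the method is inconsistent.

b = (175/312, -3375/62608, -41/1032, 179/336)
c = (0, -13/15, 2, 1)
Ac = (0, 0, 43/41, 70/179)
Σ b_i: 175/312·1 + (-3375/62608)·1 + (-41/1032)·1 + 179/336·1 = 1 ✓
b·c: (-3375/62608)·(-13/15) + (-41/1032)·2 + 179/336·1 = 1/2 ✓
b·c²: (-3375/62608)·169/225 + (-41/1032)·4 + 179/336·1 = 1/3 ✓
b·Ac: (-41/1032)·43/41 + 179/336·70/179 = 1/6 ✓
b·c³: (-3375/62608)·(-2197/3375) + (-41/1032)·8 + 179/336·1 = 1/4 ✓
b·(c∘Ac): (-41/1032)·86/41 + 179/336·70/179 = 1/8 ✓
b·Ac²: (-41/1032)·(-559/615) + 179/336·238/2685 = 1/12 ✓
b·A²c: 179/336·14/179 = 1/24 ✓; 4 stages ⇒ order 4.

4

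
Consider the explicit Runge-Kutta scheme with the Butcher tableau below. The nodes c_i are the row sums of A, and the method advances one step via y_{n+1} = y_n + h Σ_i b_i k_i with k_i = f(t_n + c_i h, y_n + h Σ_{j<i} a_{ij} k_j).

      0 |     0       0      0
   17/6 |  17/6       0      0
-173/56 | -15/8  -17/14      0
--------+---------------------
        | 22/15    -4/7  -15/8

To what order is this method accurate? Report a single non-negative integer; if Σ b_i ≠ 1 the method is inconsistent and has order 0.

b = (22/15, -4/7, -15/8)
c = (0, 17/6, -173/56)
Ac = (0, 0, -289/84)
Σ b_i: 22/15·1 + (-4/7)·1 + (-15/8)·1 = -823/840 ≠ 1 ⇒ order 0.

0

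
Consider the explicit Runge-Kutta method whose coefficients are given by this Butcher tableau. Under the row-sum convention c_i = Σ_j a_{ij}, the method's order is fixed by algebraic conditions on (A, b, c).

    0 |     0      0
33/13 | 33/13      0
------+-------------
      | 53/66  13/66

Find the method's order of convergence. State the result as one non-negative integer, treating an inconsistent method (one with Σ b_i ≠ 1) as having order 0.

2

b = (53/66, 13/66)
c = (0, 33/13)
Σ b_i: 53/66·1 + 13/66·1 = 1 ✓
b·c: 13/66·33/13 = 1/2 ✓; 2 stages ⇒ order 2.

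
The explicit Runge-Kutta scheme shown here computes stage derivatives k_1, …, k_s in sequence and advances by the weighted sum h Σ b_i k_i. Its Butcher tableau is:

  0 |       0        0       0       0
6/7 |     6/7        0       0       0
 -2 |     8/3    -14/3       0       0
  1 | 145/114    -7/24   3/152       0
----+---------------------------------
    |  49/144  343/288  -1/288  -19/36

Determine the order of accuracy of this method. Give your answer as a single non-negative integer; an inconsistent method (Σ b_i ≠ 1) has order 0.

4

b = (49/144, 343/288, -1/288, -19/36)
c = (0, 6/7, -2, 1)
Ac = (0, 0, -4, -11/38)
Σ b_i: 49/144·1 + 343/288·1 + (-1/288)·1 + (-19/36)·1 = 1 ✓
b·c: 343/288·6/7 + (-1/288)·(-2) + (-19/36)·1 = 1/2 ✓
b·c²: 343/288·36/49 + (-1/288)·4 + (-19/36)·1 = 1/3 ✓
b·Ac: (-1/288)·(-4) + (-19/36)·(-11/38) = 1/6 ✓
b·c³: 343/288·216/343 + (-1/288)·(-8) + (-19/36)·1 = 1/4 ✓
b·(c∘Ac): (-1/288)·8 + (-19/36)·(-11/38) = 1/8 ✓
b·Ac²: (-1/288)·(-24/7) + (-19/36)·(-18/133) = 1/12 ✓
b·A²c: (-19/36)·(-3/38) = 1/24 ✓; 4 stages ⇒ order 4.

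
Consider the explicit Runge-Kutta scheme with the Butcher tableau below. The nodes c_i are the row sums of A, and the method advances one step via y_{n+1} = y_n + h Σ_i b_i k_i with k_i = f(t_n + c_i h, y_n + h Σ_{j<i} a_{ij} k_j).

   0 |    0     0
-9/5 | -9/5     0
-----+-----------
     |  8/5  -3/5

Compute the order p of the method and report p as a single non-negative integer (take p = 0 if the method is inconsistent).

1

b = (8/5, -3/5)
c = (0, -9/5)
Σ b_i: 8/5·1 + (-3/5)·1 = 1 ✓
b·c: (-3/5)·(-9/5) = 27/25 ≠ 1/2 ⇒ order 1.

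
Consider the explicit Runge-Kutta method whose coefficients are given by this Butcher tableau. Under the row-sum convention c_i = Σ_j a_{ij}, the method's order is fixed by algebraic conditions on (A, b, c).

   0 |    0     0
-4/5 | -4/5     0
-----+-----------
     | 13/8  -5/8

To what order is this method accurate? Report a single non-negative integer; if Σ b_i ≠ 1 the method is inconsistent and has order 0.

b = (13/8, -5/8)
c = (0, -4/5)
Σ b_i: 13/8·1 + (-5/8)·1 = 1 ✓
b·c: (-5/8)·(-4/5) = 1/2 ✓; 2 stages ⇒ order 2.

2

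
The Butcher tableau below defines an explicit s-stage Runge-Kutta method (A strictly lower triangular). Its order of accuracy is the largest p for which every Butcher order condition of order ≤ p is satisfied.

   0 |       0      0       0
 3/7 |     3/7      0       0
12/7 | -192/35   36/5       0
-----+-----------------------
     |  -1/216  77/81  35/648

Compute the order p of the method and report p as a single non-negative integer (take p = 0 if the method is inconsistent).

3

b = (-1/216, 77/81, 35/648)
c = (0, 3/7, 12/7)
Ac = (0, 0, 108/35)
Σ b_i: (-1/216)·1 + 77/81·1 + 35/648·1 = 1 ✓
b·c: 77/81·3/7 + 35/648·12/7 = 1/2 ✓
b·c²: 77/81·9/49 + 35/648·144/49 = 1/3 ✓
b·Ac: 35/648·108/35 = 1/6 ✓; 3 stages ⇒ order 3.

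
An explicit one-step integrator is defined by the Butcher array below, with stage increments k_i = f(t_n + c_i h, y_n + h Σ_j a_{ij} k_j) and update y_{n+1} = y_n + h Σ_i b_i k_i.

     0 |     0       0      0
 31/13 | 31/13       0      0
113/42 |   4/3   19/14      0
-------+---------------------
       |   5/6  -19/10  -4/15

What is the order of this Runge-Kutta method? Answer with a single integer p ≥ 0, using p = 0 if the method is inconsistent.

b = (5/6, -19/10, -4/15)
c = (0, 31/13, 113/42)
Ac = (0, 0, 589/182)
Σ b_i: 5/6·1 + (-19/10)·1 + (-4/15)·1 = -4/3 ≠ 1 ⇒ order 0.

0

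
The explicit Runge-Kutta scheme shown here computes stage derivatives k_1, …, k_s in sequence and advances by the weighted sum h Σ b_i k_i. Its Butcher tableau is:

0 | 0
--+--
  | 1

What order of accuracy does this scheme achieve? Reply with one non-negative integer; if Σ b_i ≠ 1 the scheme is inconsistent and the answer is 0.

1

b = (1)
c = (0)
Σ b_i: 1·1 = 1 ✓; 1 stage ⇒ order 1.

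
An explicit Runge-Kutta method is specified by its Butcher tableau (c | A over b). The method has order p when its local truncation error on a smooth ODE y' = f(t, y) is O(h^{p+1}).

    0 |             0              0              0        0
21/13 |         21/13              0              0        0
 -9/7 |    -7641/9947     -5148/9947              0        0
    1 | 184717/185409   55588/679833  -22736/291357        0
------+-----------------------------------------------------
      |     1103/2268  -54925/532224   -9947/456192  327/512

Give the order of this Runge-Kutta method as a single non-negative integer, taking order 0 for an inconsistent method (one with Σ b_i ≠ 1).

b = (1103/2268, -54925/532224, -9947/456192, 327/512)
c = (0, 21/13, -9/7, 1)
Ac = (0, 0, -1188/1421, 76/327)
Σ b_i: 1103/2268·1 + (-54925/532224)·1 + (-9947/456192)·1 + 327/512·1 = 1 ✓
b·c: (-54925/532224)·21/13 + (-9947/456192)·(-9/7) + 327/512·1 = 1/2 ✓
b·c²: (-54925/532224)·441/169 + (-9947/456192)·81/49 + 327/512·1 = 1/3 ✓
b·Ac: (-9947/456192)·(-1188/1421) + 327/512·76/327 = 1/6 ✓
b·c³: (-54925/532224)·9261/2197 + (-9947/456192)·(-729/343) + 327/512·1 = 1/4 ✓
b·(c∘Ac): (-9947/456192)·10692/9947 + 327/512·76/327 = 1/8 ✓
b·Ac²: (-9947/456192)·(-3564/2639) + 327/512·1076/12753 = 1/12 ✓
b·A²c: 327/512·64/981 = 1/24 ✓; 4 stages ⇒ order 4.

4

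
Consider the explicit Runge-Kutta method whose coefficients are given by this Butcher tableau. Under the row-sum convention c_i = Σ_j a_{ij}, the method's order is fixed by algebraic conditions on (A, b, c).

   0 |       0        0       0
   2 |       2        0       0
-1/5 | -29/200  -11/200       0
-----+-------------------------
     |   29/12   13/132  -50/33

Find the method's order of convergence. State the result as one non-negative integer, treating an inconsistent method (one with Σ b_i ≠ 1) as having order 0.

b = (29/12, 13/132, -50/33)
c = (0, 2, -1/5)
Ac = (0, 0, -11/100)
Σ b_i: 29/12·1 + 13/132·1 + (-50/33)·1 = 1 ✓
b·c: 13/132·2 + (-50/33)·(-1/5) = 1/2 ✓
b·c²: 13/132·4 + (-50/33)·1/25 = 1/3 ✓
b·Ac: (-50/33)·(-11/100) = 1/6 ✓; 3 stages ⇒ order 3.

3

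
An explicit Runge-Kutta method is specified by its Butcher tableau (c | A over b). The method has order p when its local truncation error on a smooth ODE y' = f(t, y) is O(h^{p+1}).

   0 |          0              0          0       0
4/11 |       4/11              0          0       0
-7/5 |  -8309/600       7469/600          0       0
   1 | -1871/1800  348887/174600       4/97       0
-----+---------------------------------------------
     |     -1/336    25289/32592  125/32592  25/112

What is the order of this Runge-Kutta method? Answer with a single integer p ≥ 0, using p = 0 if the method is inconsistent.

4

b = (-1/336, 25289/32592, 125/32592, 25/112)
c = (0, 4/11, -7/5, 1)
Ac = (0, 0, 679/150, 301/450)
Σ b_i: (-1/336)·1 + 25289/32592·1 + 125/32592·1 + 25/112·1 = 1 ✓
b·c: 25289/32592·4/11 + 125/32592·(-7/5) + 25/112·1 = 1/2 ✓
b·c²: 25289/32592·16/121 + 125/32592·49/25 + 25/112·1 = 1/3 ✓
b·Ac: 125/32592·679/150 + 25/112·301/450 = 1/6 ✓
b·c³: 25289/32592·64/1331 + 125/32592·(-343/125) + 25/112·1 = 1/4 ✓
b·(c∘Ac): 125/32592·(-4753/750) + 25/112·301/450 = 1/8 ✓
b·Ac²: 125/32592·1358/825 + 25/112·854/2475 = 1/12 ✓
b·A²c: 25/112·14/75 = 1/24 ✓; 4 stages ⇒ order 4.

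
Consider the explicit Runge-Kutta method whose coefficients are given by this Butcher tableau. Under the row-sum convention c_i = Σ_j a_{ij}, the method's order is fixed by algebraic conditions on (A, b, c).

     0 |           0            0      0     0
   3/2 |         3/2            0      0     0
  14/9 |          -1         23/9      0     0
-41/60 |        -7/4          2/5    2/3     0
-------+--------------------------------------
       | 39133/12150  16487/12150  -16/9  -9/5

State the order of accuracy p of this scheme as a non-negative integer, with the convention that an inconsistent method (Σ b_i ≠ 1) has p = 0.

2

b = (39133/12150, 16487/12150, -16/9, -9/5)
c = (0, 3/2, 14/9, -41/60)
Ac = (0, 0, 23/6, 221/135)
Σ b_i: 39133/12150·1 + 16487/12150·1 + (-16/9)·1 + (-9/5)·1 = 1 ✓
b·c: 16487/12150·3/2 + (-16/9)·14/9 + (-9/5)·(-41/60) = 1/2 ✓
b·c²: 16487/12150·9/4 + (-16/9)·196/81 + (-9/5)·1681/3600 = -3045959/1458000 ≠ 1/3 ⇒ order 2.
b·Ac: (-16/9)·23/6 + (-9/5)·221/135 = -6589/675 ≠ 1/6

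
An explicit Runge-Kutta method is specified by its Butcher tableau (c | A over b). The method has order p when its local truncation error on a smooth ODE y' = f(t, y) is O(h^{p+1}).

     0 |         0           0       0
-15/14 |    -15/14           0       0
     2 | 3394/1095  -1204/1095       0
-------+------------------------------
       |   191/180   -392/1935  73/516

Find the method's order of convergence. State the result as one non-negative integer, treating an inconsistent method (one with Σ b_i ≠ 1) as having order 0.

3

b = (191/180, -392/1935, 73/516)
c = (0, -15/14, 2)
Ac = (0, 0, 86/73)
Σ b_i: 191/180·1 + (-392/1935)·1 + 73/516·1 = 1 ✓
b·c: (-392/1935)·(-15/14) + 73/516·2 = 1/2 ✓
b·c²: (-392/1935)·225/196 + 73/516·4 = 1/3 ✓
b·Ac: 73/516·86/73 = 1/6 ✓; 3 stages ⇒ order 3.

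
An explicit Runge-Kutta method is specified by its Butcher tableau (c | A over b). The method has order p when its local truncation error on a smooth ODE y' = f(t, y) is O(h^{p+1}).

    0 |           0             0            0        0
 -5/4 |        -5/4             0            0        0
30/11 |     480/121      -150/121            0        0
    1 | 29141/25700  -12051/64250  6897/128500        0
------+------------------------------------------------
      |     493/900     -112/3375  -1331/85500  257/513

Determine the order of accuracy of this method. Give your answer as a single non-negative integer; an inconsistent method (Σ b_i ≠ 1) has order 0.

4

b = (493/900, -112/3375, -1331/85500, 257/513)
c = (0, -5/4, 30/11, 1)
Ac = (0, 0, 375/242, 783/2056)
Σ b_i: 493/900·1 + (-112/3375)·1 + (-1331/85500)·1 + 257/513·1 = 1 ✓
b·c: (-112/3375)·(-5/4) + (-1331/85500)·30/11 + 257/513·1 = 1/2 ✓
b·c²: (-112/3375)·25/16 + (-1331/85500)·900/121 + 257/513·1 = 1/3 ✓
b·Ac: (-1331/85500)·375/242 + 257/513·783/2056 = 1/6 ✓
b·c³: (-112/3375)·(-125/64) + (-1331/85500)·27000/1331 + 257/513·1 = 1/4 ✓
b·(c∘Ac): (-1331/85500)·5625/1331 + 257/513·783/2056 = 1/8 ✓
b·Ac²: (-1331/85500)·(-1875/968) + 257/513·873/8224 = 1/12 ✓
b·A²c: 257/513·171/2056 = 1/24 ✓; 4 stages ⇒ order 4.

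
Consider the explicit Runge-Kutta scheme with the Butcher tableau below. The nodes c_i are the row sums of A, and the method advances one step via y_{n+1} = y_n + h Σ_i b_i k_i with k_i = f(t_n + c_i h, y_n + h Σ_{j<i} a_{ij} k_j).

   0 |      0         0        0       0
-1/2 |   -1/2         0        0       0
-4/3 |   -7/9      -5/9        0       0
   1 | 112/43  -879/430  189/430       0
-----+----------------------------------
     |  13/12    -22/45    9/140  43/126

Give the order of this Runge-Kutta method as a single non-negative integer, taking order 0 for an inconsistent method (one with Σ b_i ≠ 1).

4

b = (13/12, -22/45, 9/140, 43/126)
c = (0, -1/2, -4/3, 1)
Ac = (0, 0, 5/18, 75/172)
Σ b_i: 13/12·1 + (-22/45)·1 + 9/140·1 + 43/126·1 = 1 ✓
b·c: (-22/45)·(-1/2) + 9/140·(-4/3) + 43/126·1 = 1/2 ✓
b·c²: (-22/45)·1/4 + 9/140·16/9 + 43/126·1 = 1/3 ✓
b·Ac: 9/140·5/18 + 43/126·75/172 = 1/6 ✓
b·c³: (-22/45)·(-1/8) + 9/140·(-64/27) + 43/126·1 = 1/4 ✓
b·(c∘Ac): 9/140·(-10/27) + 43/126·75/172 = 1/8 ✓
b·Ac²: 9/140·(-5/36) + 43/126·93/344 = 1/12 ✓
b·A²c: 43/126·21/172 = 1/24 ✓; 4 stages ⇒ order 4.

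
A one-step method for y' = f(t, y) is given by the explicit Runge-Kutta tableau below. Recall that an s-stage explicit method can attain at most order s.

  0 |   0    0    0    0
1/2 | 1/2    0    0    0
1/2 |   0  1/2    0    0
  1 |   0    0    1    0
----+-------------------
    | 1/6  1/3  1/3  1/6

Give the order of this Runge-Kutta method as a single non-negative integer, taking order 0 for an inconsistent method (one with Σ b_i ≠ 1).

b = (1/6, 1/3, 1/3, 1/6)
c = (0, 1/2, 1/2, 1)
Ac = (0, 0, 1/4, 1/2)
Σ b_i: 1/6·1 + 1/3·1 + 1/3·1 + 1/6·1 = 1 ✓
b·c: 1/3·1/2 + 1/3·1/2 + 1/6·1 = 1/2 ✓
b·c²: 1/3·1/4 + 1/3·1/4 + 1/6·1 = 1/3 ✓
b·Ac: 1/3·1/4 + 1/6·1/2 = 1/6 ✓
b·c³: 1/3·1/8 + 1/3·1/8 + 1/6·1 = 1/4 ✓
b·(c∘Ac): 1/3·1/8 + 1/6·1/2 = 1/8 ✓
b·Ac²: 1/3·1/8 + 1/6·1/4 = 1/12 ✓
b·A²c: 1/6·1/4 = 1/24 ✓; 4 stages ⇒ order 4.

4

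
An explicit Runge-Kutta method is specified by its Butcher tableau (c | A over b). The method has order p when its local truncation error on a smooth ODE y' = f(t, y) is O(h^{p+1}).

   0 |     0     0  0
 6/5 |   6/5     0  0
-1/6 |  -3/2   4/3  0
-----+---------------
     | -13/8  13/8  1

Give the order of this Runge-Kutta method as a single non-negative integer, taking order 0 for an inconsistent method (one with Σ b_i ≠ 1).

b = (-13/8, 13/8, 1)
c = (0, 6/5, -1/6)
Ac = (0, 0, 8/5)
Σ b_i: (-13/8)·1 + 13/8·1 + 1·1 = 1 ✓
b·c: 13/8·6/5 + 1·(-1/6) = 107/60 ≠ 1/2 ⇒ order 1.

1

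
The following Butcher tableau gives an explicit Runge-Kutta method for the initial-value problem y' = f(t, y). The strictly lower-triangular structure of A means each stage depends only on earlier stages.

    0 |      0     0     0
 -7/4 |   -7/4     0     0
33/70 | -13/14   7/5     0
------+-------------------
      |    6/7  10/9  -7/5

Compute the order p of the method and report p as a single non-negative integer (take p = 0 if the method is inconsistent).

0

b = (6/7, 10/9, -7/5)
c = (0, -7/4, 33/70)
Ac = (0, 0, -49/20)
Σ b_i: 6/7·1 + 10/9·1 + (-7/5)·1 = 179/315 ≠ 1 ⇒ order 0.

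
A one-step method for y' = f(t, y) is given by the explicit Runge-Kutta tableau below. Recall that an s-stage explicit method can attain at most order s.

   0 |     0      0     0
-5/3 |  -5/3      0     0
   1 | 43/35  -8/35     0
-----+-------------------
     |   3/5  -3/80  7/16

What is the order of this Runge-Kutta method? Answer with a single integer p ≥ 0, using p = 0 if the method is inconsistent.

3

b = (3/5, -3/80, 7/16)
c = (0, -5/3, 1)
Ac = (0, 0, 8/21)
Σ b_i: 3/5·1 + (-3/80)·1 + 7/16·1 = 1 ✓
b·c: (-3/80)·(-5/3) + 7/16·1 = 1/2 ✓
b·c²: (-3/80)·25/9 + 7/16·1 = 1/3 ✓
b·Ac: 7/16·8/21 = 1/6 ✓; 3 stages ⇒ order 3.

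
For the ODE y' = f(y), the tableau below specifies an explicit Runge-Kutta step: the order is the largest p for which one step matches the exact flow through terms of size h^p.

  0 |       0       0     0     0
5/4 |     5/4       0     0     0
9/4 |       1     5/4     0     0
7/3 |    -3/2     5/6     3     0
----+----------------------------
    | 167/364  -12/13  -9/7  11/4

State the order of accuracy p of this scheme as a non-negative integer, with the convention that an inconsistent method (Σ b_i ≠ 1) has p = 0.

b = (167/364, -12/13, -9/7, 11/4)
c = (0, 5/4, 9/4, 7/3)
Ac = (0, 0, 25/16, 187/24)
Σ b_i: 167/364·1 + (-12/13)·1 + (-9/7)·1 + 11/4·1 = 1 ✓
b·c: (-12/13)·5/4 + (-9/7)·9/4 + 11/4·7/3 = 647/273 ≠ 1/2 ⇒ order 1.

1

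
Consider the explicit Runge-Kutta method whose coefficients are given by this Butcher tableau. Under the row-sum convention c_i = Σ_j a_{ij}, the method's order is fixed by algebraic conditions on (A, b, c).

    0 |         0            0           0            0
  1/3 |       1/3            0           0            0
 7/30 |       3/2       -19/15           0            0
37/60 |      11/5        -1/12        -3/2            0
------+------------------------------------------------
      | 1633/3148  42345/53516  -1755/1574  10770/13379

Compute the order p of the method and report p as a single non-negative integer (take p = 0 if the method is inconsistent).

3

b = (1633/3148, 42345/53516, -1755/1574, 10770/13379)
c = (0, 1/3, 7/30, 37/60)
Ac = (0, 0, -19/45, -17/45)
Σ b_i: 1633/3148·1 + 42345/53516·1 + (-1755/1574)·1 + 10770/13379·1 = 1 ✓
b·c: 42345/53516·1/3 + (-1755/1574)·7/30 + 10770/13379·37/60 = 1/2 ✓
b·c²: 42345/53516·1/9 + (-1755/1574)·49/900 + 10770/13379·1369/3600 = 1/3 ✓
b·Ac: (-1755/1574)·(-19/45) + 10770/13379·(-17/45) = 1/6 ✓
b·c³: 42345/53516·1/27 + (-1755/1574)·343/27000 + 10770/13379·50653/216000 = 1155469/5666400 ≠ 1/4 ⇒ order 3.
b·(c∘Ac): (-1755/1574)·(-133/1350) + 10770/13379·(-629/2700) = -2201/28332 ≠ 1/8
b·Ac²: (-1755/1574)·(-19/135) + 10770/13379·(-491/5400) = 201641/2408220 ≠ 1/12
b·A²c: 10770/13379·19/30 = 6821/13379 ≠ 1/24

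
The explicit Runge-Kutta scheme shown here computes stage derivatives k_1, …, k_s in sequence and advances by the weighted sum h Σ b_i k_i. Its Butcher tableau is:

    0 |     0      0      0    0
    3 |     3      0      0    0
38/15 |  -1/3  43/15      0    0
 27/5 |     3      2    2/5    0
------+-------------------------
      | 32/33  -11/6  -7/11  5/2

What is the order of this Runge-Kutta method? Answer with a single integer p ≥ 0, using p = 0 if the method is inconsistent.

b = (32/33, -11/6, -7/11, 5/2)
c = (0, 3, 38/15, 27/5)
Ac = (0, 0, 43/5, 526/75)
Σ b_i: 32/33·1 + (-11/6)·1 + (-7/11)·1 + 5/2·1 = 1 ✓
b·c: (-11/6)·3 + (-7/11)·38/15 + 5/2·27/5 = 1054/165 ≠ 1/2 ⇒ order 1.

1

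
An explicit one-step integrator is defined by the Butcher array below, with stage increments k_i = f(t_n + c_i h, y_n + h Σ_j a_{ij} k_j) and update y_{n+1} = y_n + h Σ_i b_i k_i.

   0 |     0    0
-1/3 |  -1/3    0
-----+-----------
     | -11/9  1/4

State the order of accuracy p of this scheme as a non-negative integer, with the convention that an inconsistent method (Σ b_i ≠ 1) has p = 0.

b = (-11/9, 1/4)
c = (0, -1/3)
Σ b_i: (-11/9)·1 + 1/4·1 = -35/36 ≠ 1 ⇒ order 0.

0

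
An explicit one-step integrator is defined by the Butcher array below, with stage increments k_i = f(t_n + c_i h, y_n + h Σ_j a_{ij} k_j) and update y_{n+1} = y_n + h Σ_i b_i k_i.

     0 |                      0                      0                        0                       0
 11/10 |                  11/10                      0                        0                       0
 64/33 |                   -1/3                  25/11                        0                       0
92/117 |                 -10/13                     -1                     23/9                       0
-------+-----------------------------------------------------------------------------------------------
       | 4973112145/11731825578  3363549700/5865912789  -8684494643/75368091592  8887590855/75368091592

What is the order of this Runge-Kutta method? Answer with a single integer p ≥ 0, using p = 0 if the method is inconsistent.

3

b = (4973112145/11731825578, 3363549700/5865912789, -8684494643/75368091592, 8887590855/75368091592)
c = (0, 11/10, 64/33, 92/117)
Ac = (0, 0, 5/2, 11453/2970)
Σ b_i: 4973112145/11731825578·1 + 3363549700/5865912789·1 + (-8684494643/75368091592)·1 + 8887590855/75368091592·1 = 1 ✓
b·c: 3363549700/5865912789·11/10 + (-8684494643/75368091592)·64/33 + 8887590855/75368091592·92/117 = 1/2 ✓
b·c²: 3363549700/5865912789·121/100 + (-8684494643/75368091592)·4096/1089 + 8887590855/75368091592·8464/13689 = 1/3 ✓
b·Ac: (-8684494643/75368091592)·5/2 + 8887590855/75368091592·11453/2970 = 1/6 ✓
b·c³: 3363549700/5865912789·1331/1000 + (-8684494643/75368091592)·262144/35937 + 8887590855/75368091592·778688/1601613 = -411737523163/20589353889390 ≠ 1/4 ⇒ order 3.
b·(c∘Ac): (-8684494643/75368091592)·160/33 + 8887590855/75368091592·40526/13365 = -3860810861/19197532764 ≠ 1/8
b·Ac²: (-8684494643/75368091592)·11/4 + 8887590855/75368091592·8234879/980100 = 12570993432707/18653602669020 ≠ 1/12
b·A²c: 8887590855/75368091592·115/18 = 113563660925/150736183184 ≠ 1/24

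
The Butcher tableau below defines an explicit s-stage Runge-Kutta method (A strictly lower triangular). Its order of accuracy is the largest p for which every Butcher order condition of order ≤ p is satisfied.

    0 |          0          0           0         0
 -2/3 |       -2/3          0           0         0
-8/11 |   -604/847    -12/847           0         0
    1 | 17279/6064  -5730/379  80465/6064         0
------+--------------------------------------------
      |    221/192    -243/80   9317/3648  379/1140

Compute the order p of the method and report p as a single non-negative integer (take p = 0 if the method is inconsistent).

4

b = (221/192, -243/80, 9317/3648, 379/1140)
c = (0, -2/3, -8/11, 1)
Ac = (0, 0, 8/847, 325/758)
Σ b_i: 221/192·1 + (-243/80)·1 + 9317/3648·1 + 379/1140·1 = 1 ✓
b·c: (-243/80)·(-2/3) + 9317/3648·(-8/11) + 379/1140·1 = 1/2 ✓
b·c²: (-243/80)·4/9 + 9317/3648·64/121 + 379/1140·1 = 1/3 ✓
b·Ac: 9317/3648·8/847 + 379/1140·325/758 = 1/6 ✓
b·c³: (-243/80)·(-8/27) + 9317/3648·(-512/1331) + 379/1140·1 = 1/4 ✓
b·(c∘Ac): 9317/3648·(-64/9317) + 379/1140·325/758 = 1/8 ✓
b·Ac²: 9317/3648·(-16/2541) + 379/1140·340/1137 = 1/12 ✓
b·A²c: 379/1140·95/758 = 1/24 ✓; 4 stages ⇒ order 4.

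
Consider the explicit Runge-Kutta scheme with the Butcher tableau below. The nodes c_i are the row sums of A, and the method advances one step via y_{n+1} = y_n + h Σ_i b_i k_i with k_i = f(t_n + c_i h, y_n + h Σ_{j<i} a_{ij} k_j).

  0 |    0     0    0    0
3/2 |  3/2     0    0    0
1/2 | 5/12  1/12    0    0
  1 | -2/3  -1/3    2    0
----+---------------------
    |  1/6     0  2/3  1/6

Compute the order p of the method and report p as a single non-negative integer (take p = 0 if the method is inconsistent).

b = (1/6, 0, 2/3, 1/6)
c = (0, 3/2, 1/2, 1)
Ac = (0, 0, 1/8, 1/2)
Σ b_i: 1/6·1 + 2/3·1 + 1/6·1 = 1 ✓
b·c: 2/3·1/2 + 1/6·1 = 1/2 ✓
b·c²: 2/3·1/4 + 1/6·1 = 1/3 ✓
b·Ac: 2/3·1/8 + 1/6·1/2 = 1/6 ✓
b·c³: 2/3·1/8 + 1/6·1 = 1/4 ✓
b·(c∘Ac): 2/3·1/16 + 1/6·1/2 = 1/8 ✓
b·Ac²: 2/3·3/16 + 1/6·(-1/4) = 1/12 ✓
b·A²c: 1/6·1/4 = 1/24 ✓; 4 stages ⇒ order 4.

4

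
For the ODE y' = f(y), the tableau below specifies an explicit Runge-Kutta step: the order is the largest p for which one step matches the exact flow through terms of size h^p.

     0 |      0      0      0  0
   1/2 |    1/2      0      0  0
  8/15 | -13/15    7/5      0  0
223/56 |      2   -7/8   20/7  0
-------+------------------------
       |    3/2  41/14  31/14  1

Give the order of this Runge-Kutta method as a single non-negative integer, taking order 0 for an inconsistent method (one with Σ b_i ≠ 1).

b = (3/2, 41/14, 31/14, 1)
c = (0, 1/2, 8/15, 223/56)
Ac = (0, 0, 7/10, 365/336)
Σ b_i: 3/2·1 + 41/14·1 + 31/14·1 + 1·1 = 107/14 ≠ 1 ⇒ order 0.

0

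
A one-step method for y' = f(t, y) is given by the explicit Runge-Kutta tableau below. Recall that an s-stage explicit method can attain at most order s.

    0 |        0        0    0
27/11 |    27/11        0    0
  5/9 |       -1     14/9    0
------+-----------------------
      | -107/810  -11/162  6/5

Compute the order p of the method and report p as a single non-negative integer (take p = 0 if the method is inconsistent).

2

b = (-107/810, -11/162, 6/5)
c = (0, 27/11, 5/9)
Ac = (0, 0, 42/11)
Σ b_i: (-107/810)·1 + (-11/162)·1 + 6/5·1 = 1 ✓
b·c: (-11/162)·27/11 + 6/5·5/9 = 1/2 ✓
b·c²: (-11/162)·729/121 + 6/5·25/81 = -23/594 ≠ 1/3 ⇒ order 2.
b·Ac: 6/5·42/11 = 252/55 ≠ 1/6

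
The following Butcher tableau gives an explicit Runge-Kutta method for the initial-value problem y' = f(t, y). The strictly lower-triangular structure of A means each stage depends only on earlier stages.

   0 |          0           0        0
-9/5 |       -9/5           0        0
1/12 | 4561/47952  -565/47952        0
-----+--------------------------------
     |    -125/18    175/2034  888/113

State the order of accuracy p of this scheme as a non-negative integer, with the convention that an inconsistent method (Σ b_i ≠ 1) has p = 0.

b = (-125/18, 175/2034, 888/113)
c = (0, -9/5, 1/12)
Ac = (0, 0, 113/5328)
Σ b_i: (-125/18)·1 + 175/2034·1 + 888/113·1 = 1 ✓
b·c: 175/2034·(-9/5) + 888/113·1/12 = 1/2 ✓
b·c²: 175/2034·81/25 + 888/113·1/144 = 1/3 ✓
b·Ac: 888/113·113/5328 = 1/6 ✓; 3 stages ⇒ order 3.

3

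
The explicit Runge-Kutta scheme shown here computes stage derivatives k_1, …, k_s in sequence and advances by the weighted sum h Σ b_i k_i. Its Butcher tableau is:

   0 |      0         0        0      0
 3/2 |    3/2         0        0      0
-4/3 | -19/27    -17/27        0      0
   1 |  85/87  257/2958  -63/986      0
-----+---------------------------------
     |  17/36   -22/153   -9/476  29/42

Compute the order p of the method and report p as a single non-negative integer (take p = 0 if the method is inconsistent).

b = (17/36, -22/153, -9/476, 29/42)
c = (0, 3/2, -4/3, 1)
Ac = (0, 0, -17/18, 25/116)
Σ b_i: 17/36·1 + (-22/153)·1 + (-9/476)·1 + 29/42·1 = 1 ✓
b·c: (-22/153)·3/2 + (-9/476)·(-4/3) + 29/42·1 = 1/2 ✓
b·c²: (-22/153)·9/4 + (-9/476)·16/9 + 29/42·1 = 1/3 ✓
b·Ac: (-9/476)·(-17/18) + 29/42·25/116 = 1/6 ✓
b·c³: (-22/153)·27/8 + (-9/476)·(-64/27) + 29/42·1 = 1/4 ✓
b·(c∘Ac): (-9/476)·34/27 + 29/42·25/116 = 1/8 ✓
b·Ac²: (-9/476)·(-17/12) + 29/42·19/232 = 1/12 ✓
b·A²c: 29/42·7/116 = 1/24 ✓; 4 stages ⇒ order 4.

4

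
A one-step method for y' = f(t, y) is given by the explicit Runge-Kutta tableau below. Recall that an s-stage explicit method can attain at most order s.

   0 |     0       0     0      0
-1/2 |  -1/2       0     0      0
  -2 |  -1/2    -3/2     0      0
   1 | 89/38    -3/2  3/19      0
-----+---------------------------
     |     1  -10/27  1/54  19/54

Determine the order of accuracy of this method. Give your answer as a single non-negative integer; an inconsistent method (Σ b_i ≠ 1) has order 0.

4

b = (1, -10/27, 1/54, 19/54)
c = (0, -1/2, -2, 1)
Ac = (0, 0, 3/4, 33/76)
Σ b_i: 1·1 + (-10/27)·1 + 1/54·1 + 19/54·1 = 1 ✓
b·c: (-10/27)·(-1/2) + 1/54·(-2) + 19/54·1 = 1/2 ✓
b·c²: (-10/27)·1/4 + 1/54·4 + 19/54·1 = 1/3 ✓
b·Ac: 1/54·3/4 + 19/54·33/76 = 1/6 ✓
b·c³: (-10/27)·(-1/8) + 1/54·(-8) + 19/54·1 = 1/4 ✓
b·(c∘Ac): 1/54·(-3/2) + 19/54·33/76 = 1/8 ✓
b·Ac²: 1/54·(-3/8) + 19/54·39/152 = 1/12 ✓
b·A²c: 19/54·9/76 = 1/24 ✓; 4 stages ⇒ order 4.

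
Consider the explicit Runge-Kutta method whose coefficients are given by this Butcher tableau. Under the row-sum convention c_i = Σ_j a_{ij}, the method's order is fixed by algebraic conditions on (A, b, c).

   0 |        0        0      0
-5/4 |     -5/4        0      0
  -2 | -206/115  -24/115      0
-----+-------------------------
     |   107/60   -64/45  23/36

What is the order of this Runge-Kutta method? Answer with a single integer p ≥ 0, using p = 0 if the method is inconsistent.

3

b = (107/60, -64/45, 23/36)
c = (0, -5/4, -2)
Ac = (0, 0, 6/23)
Σ b_i: 107/60·1 + (-64/45)·1 + 23/36·1 = 1 ✓
b·c: (-64/45)·(-5/4) + 23/36·(-2) = 1/2 ✓
b·c²: (-64/45)·25/16 + 23/36·4 = 1/3 ✓
b·Ac: 23/36·6/23 = 1/6 ✓; 3 stages ⇒ order 3.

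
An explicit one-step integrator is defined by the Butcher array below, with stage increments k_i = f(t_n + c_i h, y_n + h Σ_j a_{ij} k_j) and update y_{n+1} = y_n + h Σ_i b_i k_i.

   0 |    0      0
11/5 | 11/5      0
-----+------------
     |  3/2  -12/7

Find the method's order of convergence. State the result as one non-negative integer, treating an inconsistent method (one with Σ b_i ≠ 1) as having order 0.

0

b = (3/2, -12/7)
c = (0, 11/5)
Σ b_i: 3/2·1 + (-12/7)·1 = -3/14 ≠ 1 ⇒ order 0.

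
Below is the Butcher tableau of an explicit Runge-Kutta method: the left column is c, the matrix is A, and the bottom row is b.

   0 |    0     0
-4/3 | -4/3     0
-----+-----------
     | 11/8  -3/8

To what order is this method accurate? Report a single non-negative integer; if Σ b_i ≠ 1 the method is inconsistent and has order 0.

2

b = (11/8, -3/8)
c = (0, -4/3)
Σ b_i: 11/8·1 + (-3/8)·1 = 1 ✓
b·c: (-3/8)·(-4/3) = 1/2 ✓; 2 stages ⇒ order 2.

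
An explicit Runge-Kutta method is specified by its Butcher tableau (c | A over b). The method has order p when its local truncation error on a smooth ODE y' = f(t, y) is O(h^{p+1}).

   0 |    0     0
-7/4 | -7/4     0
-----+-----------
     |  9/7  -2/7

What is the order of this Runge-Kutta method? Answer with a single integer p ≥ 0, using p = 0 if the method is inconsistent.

b = (9/7, -2/7)
c = (0, -7/4)
Σ b_i: 9/7·1 + (-2/7)·1 = 1 ✓
b·c: (-2/7)·(-7/4) = 1/2 ✓; 2 stages ⇒ order 2.

2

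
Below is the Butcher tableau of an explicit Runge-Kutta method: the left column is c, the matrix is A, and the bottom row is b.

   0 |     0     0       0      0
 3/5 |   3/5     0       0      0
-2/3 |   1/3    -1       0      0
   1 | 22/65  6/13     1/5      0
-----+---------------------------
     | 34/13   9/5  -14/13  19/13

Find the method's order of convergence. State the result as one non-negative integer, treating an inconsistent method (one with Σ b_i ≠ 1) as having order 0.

0

b = (34/13, 9/5, -14/13, 19/13)
c = (0, 3/5, -2/3, 1)
Ac = (0, 0, -3/5, 28/195)
Σ b_i: 34/13·1 + 9/5·1 + (-14/13)·1 + 19/13·1 = 24/5 ≠ 1 ⇒ order 0.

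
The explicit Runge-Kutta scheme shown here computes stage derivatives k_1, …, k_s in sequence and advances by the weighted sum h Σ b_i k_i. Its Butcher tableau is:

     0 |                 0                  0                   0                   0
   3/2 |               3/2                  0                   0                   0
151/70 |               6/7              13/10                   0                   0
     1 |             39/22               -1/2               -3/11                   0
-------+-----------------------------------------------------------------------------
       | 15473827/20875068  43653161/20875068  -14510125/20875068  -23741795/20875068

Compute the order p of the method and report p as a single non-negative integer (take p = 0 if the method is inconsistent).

3

b = (15473827/20875068, 43653161/20875068, -14510125/20875068, -23741795/20875068)
c = (0, 3/2, 151/70, 1)
Ac = (0, 0, 39/20, -2061/1540)
Σ b_i: 15473827/20875068·1 + 43653161/20875068·1 + (-14510125/20875068)·1 + (-23741795/20875068)·1 = 1 ✓
b·c: 43653161/20875068·3/2 + (-14510125/20875068)·151/70 + (-23741795/20875068)·1 = 1/2 ✓
b·c²: 43653161/20875068·9/4 + (-14510125/20875068)·22801/4900 + (-23741795/20875068)·1 = 1/3 ✓
b·Ac: (-14510125/20875068)·39/20 + (-23741795/20875068)·(-2061/1540) = 1/6 ✓
b·c³: 43653161/20875068·27/8 + (-14510125/20875068)·3442951/343000 + (-23741795/20875068)·1 = -205907335/194833968 ≠ 1/4 ⇒ order 3.
b·(c∘Ac): (-14510125/20875068)·5889/1400 + (-23741795/20875068)·(-2061/1540) = -78031687/55666848 ≠ 1/8
b·Ac²: (-14510125/20875068)·117/40 + (-23741795/20875068)·(-258081/107800) = 335940721/487084920 ≠ 1/12
b·A²c: (-23741795/20875068)·(-117/220) = 5611697/9277808 ≠ 1/24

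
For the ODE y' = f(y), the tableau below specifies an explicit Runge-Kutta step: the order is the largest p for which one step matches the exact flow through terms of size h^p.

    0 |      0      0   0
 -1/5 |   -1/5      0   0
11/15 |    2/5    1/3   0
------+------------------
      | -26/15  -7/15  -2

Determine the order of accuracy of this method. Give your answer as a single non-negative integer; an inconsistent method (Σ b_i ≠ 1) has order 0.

0

b = (-26/15, -7/15, -2)
c = (0, -1/5, 11/15)
Ac = (0, 0, -1/15)
Σ b_i: (-26/15)·1 + (-7/15)·1 + (-2)·1 = -21/5 ≠ 1 ⇒ order 0.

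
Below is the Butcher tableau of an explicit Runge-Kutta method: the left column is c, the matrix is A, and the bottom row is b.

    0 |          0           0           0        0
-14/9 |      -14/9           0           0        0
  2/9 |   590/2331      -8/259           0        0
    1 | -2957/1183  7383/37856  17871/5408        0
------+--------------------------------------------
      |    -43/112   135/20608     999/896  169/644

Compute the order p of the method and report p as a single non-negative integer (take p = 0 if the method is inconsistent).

b = (-43/112, 135/20608, 999/896, 169/644)
c = (0, -14/9, 2/9, 1)
Ac = (0, 0, 16/333, 437/1014)
Σ b_i: (-43/112)·1 + 135/20608·1 + 999/896·1 + 169/644·1 = 1 ✓
b·c: 135/20608·(-14/9) + 999/896·2/9 + 169/644·1 = 1/2 ✓
b·c²: 135/20608·196/81 + 999/896·4/81 + 169/644·1 = 1/3 ✓
b·Ac: 999/896·16/333 + 169/644·437/1014 = 1/6 ✓
b·c³: 135/20608·(-2744/729) + 999/896·8/729 + 169/644·1 = 1/4 ✓
b·(c∘Ac): 999/896·32/2997 + 169/644·437/1014 = 1/8 ✓
b·Ac²: 999/896·(-224/2997) + 169/644·322/507 = 1/12 ✓
b·A²c: 169/644·161/1014 = 1/24 ✓; 4 stages ⇒ order 4.

4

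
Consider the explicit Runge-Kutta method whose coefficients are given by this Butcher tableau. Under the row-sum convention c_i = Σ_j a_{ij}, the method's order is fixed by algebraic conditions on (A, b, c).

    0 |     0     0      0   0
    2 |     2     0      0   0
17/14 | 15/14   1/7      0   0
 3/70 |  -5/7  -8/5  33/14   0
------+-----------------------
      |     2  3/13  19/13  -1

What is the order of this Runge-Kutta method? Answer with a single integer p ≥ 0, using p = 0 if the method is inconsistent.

b = (2, 3/13, 19/13, -1)
c = (0, 2, 17/14, 3/70)
Ac = (0, 0, 2/7, -331/980)
Σ b_i: 2·1 + 3/13·1 + 19/13·1 + (-1)·1 = 35/13 ≠ 1 ⇒ order 0.

0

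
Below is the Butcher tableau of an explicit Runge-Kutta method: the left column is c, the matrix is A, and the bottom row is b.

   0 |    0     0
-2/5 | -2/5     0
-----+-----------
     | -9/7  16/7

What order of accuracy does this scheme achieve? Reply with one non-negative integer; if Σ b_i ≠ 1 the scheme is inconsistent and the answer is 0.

1

b = (-9/7, 16/7)
c = (0, -2/5)
Σ b_i: (-9/7)·1 + 16/7·1 = 1 ✓
b·c: 16/7·(-2/5) = -32/35 ≠ 1/2 ⇒ order 1.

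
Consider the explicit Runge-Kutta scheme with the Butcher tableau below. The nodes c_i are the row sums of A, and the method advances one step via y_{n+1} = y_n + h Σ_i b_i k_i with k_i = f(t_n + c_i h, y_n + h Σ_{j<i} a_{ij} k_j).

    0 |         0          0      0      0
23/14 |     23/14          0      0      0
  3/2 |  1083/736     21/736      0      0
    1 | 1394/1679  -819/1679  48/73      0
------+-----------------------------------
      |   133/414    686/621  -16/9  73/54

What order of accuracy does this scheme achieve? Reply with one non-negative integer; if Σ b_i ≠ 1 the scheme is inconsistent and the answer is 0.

b = (133/414, 686/621, -16/9, 73/54)
c = (0, 23/14, 3/2, 1)
Ac = (0, 0, 3/64, 27/146)
Σ b_i: 133/414·1 + 686/621·1 + (-16/9)·1 + 73/54·1 = 1 ✓
b·c: 686/621·23/14 + (-16/9)·3/2 + 73/54·1 = 1/2 ✓
b·c²: 686/621·529/196 + (-16/9)·9/4 + 73/54·1 = 1/3 ✓
b·Ac: (-16/9)·3/64 + 73/54·27/146 = 1/6 ✓
b·c³: 686/621·12167/2744 + (-16/9)·27/8 + 73/54·1 = 1/4 ✓
b·(c∘Ac): (-16/9)·9/128 + 73/54·27/146 = 1/8 ✓
b·Ac²: (-16/9)·69/896 + 73/54·333/2044 = 1/12 ✓
b·A²c: 73/54·9/292 = 1/24 ✓; 4 stages ⇒ order 4.

4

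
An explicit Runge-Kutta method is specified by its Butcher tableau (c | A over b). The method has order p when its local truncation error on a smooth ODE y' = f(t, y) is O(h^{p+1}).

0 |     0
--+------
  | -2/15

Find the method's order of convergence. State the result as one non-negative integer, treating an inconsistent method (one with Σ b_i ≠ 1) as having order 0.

0

b = (-2/15)
c = (0)
Σ b_i: (-2/15)·1 = -2/15 ≠ 1 ⇒ order 0.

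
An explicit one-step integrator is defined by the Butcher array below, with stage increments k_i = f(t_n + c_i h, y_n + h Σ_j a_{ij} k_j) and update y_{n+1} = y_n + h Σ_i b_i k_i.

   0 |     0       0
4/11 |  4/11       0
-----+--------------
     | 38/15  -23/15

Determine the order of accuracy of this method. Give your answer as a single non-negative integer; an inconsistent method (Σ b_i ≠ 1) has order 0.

b = (38/15, -23/15)
c = (0, 4/11)
Σ b_i: 38/15·1 + (-23/15)·1 = 1 ✓
b·c: (-23/15)·4/11 = -92/165 ≠ 1/2 ⇒ order 1.

1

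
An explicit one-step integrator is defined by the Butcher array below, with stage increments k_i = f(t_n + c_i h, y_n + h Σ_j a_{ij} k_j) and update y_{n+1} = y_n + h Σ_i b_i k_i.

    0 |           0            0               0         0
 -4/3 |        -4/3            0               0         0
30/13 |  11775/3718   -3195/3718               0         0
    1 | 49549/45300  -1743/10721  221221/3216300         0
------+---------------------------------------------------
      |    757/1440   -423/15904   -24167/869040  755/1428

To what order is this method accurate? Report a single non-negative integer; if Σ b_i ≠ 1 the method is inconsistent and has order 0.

4

b = (757/1440, -423/15904, -24167/869040, 755/1428)
c = (0, -4/3, 30/13, 1)
Ac = (0, 0, 2130/1859, 567/1510)
Σ b_i: 757/1440·1 + (-423/15904)·1 + (-24167/869040)·1 + 755/1428·1 = 1 ✓
b·c: (-423/15904)·(-4/3) + (-24167/869040)·30/13 + 755/1428·1 = 1/2 ✓
b·c²: (-423/15904)·16/9 + (-24167/869040)·900/169 + 755/1428·1 = 1/3 ✓
b·Ac: (-24167/869040)·2130/1859 + 755/1428·567/1510 = 1/6 ✓
b·c³: (-423/15904)·(-64/27) + (-24167/869040)·27000/2197 + 755/1428·1 = 1/4 ✓
b·(c∘Ac): (-24167/869040)·63900/24167 + 755/1428·567/1510 = 1/8 ✓
b·Ac²: (-24167/869040)·(-2840/1859) + 755/1428·35/453 = 1/12 ✓
b·A²c: 755/1428·119/1510 = 1/24 ✓; 4 stages ⇒ order 4.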